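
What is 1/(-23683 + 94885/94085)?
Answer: -18817/445624034 ≈ -4.2226e-5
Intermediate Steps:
1/(-23683 + 94885/94085) = 1/(-23683 + 94885*(1/94085)) = 1/(-23683 + 18977/18817) = 1/(-445624034/18817) = -18817/445624034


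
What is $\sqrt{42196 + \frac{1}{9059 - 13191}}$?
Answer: $\frac{\sqrt{180107548743}}{2066} \approx 205.42$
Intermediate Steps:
$\sqrt{42196 + \frac{1}{9059 - 13191}} = \sqrt{42196 + \frac{1}{-4132}} = \sqrt{42196 - \frac{1}{4132}} = \sqrt{\frac{174353871}{4132}} = \frac{\sqrt{180107548743}}{2066}$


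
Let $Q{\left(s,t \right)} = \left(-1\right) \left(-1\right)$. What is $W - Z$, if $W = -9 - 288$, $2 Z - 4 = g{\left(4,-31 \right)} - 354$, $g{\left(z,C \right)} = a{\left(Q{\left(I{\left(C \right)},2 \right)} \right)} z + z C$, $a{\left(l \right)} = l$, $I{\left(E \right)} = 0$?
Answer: $-62$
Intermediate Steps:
$Q{\left(s,t \right)} = 1$
$g{\left(z,C \right)} = z + C z$ ($g{\left(z,C \right)} = 1 z + z C = z + C z$)
$Z = -235$ ($Z = 2 + \frac{4 \left(1 - 31\right) - 354}{2} = 2 + \frac{4 \left(-30\right) - 354}{2} = 2 + \frac{-120 - 354}{2} = 2 + \frac{1}{2} \left(-474\right) = 2 - 237 = -235$)
$W = -297$ ($W = -9 - 288 = -297$)
$W - Z = -297 - -235 = -297 + 235 = -62$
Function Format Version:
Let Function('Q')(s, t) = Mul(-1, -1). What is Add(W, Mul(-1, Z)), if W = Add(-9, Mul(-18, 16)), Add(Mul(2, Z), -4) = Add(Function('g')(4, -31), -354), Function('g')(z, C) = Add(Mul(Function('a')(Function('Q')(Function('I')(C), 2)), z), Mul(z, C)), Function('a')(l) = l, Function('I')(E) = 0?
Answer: -62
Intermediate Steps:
Function('Q')(s, t) = 1
Function('g')(z, C) = Add(z, Mul(C, z)) (Function('g')(z, C) = Add(Mul(1, z), Mul(z, C)) = Add(z, Mul(C, z)))
Z = -235 (Z = Add(2, Mul(Rational(1, 2), Add(Mul(4, Add(1, -31)), -354))) = Add(2, Mul(Rational(1, 2), Add(Mul(4, -30), -354))) = Add(2, Mul(Rational(1, 2), Add(-120, -354))) = Add(2, Mul(Rational(1, 2), -474)) = Add(2, -237) = -235)
W = -297 (W = Add(-9, -288) = -297)
Add(W, Mul(-1, Z)) = Add(-297, Mul(-1, -235)) = Add(-297, 235) = -62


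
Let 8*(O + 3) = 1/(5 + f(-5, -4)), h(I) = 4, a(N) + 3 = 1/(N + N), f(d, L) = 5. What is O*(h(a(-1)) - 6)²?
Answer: -239/20 ≈ -11.950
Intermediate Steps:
a(N) = -3 + 1/(2*N) (a(N) = -3 + 1/(N + N) = -3 + 1/(2*N))
O = -239/80 (O = -3 + 1/(8*(5 + 5)) = -3 + (⅛)/10 = -3 + (⅛)*(⅒) = -3 + 1/80 = -239/80 ≈ -2.9875)
O*(h(a(-1)) - 6)² = -239*(4 - 6)²/80 = -239/80*(-2)² = -239/80*4 = -239/20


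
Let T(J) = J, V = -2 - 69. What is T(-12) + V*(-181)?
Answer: 12839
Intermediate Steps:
V = -71
T(-12) + V*(-181) = -12 - 71*(-181) = -12 + 12851 = 12839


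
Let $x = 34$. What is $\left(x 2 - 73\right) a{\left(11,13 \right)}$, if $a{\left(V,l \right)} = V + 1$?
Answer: $-60$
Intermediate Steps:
$a{\left(V,l \right)} = 1 + V$
$\left(x 2 - 73\right) a{\left(11,13 \right)} = \left(34 \cdot 2 - 73\right) \left(1 + 11\right) = \left(68 - 73\right) 12 = \left(-5\right) 12 = -60$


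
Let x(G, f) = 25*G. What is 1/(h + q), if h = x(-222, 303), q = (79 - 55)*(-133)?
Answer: -1/8742 ≈ -0.00011439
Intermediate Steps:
q = -3192 (q = 24*(-133) = -3192)
h = -5550 (h = 25*(-222) = -5550)
1/(h + q) = 1/(-5550 - 3192) = 1/(-8742) = -1/8742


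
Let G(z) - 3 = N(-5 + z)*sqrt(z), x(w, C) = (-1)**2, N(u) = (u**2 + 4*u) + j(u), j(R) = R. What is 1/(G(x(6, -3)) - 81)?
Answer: -1/82 ≈ -0.012195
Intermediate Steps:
N(u) = u**2 + 5*u (N(u) = (u**2 + 4*u) + u = u**2 + 5*u)
x(w, C) = 1
G(z) = 3 + z**(3/2)*(-5 + z) (G(z) = 3 + ((-5 + z)*(5 + (-5 + z)))*sqrt(z) = 3 + ((-5 + z)*z)*sqrt(z) = 3 + (z*(-5 + z))*sqrt(z) = 3 + z**(3/2)*(-5 + z))
1/(G(x(6, -3)) - 81) = 1/((3 + 1**(5/2) - 5*1**(3/2)) - 81) = 1/((3 + 1 - 5*1) - 81) = 1/((3 + 1 - 5) - 81) = 1/(-1 - 81) = 1/(-82) = -1/82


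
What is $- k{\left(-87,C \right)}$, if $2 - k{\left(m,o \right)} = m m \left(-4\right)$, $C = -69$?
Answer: $-30278$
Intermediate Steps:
$k{\left(m,o \right)} = 2 + 4 m^{2}$ ($k{\left(m,o \right)} = 2 - m m \left(-4\right) = 2 - m^{2} \left(-4\right) = 2 - - 4 m^{2} = 2 + 4 m^{2}$)
$- k{\left(-87,C \right)} = - (2 + 4 \left(-87\right)^{2}) = - (2 + 4 \cdot 7569) = - (2 + 30276) = \left(-1\right) 30278 = -30278$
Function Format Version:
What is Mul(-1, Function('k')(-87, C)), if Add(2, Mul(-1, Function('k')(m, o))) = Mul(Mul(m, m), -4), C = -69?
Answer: -30278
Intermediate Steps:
Function('k')(m, o) = Add(2, Mul(4, Pow(m, 2))) (Function('k')(m, o) = Add(2, Mul(-1, Mul(Mul(m, m), -4))) = Add(2, Mul(-1, Mul(Pow(m, 2), -4))) = Add(2, Mul(-1, Mul(-4, Pow(m, 2)))) = Add(2, Mul(4, Pow(m, 2))))
Mul(-1, Function('k')(-87, C)) = Mul(-1, Add(2, Mul(4, Pow(-87, 2)))) = Mul(-1, Add(2, Mul(4, 7569))) = Mul(-1, Add(2, 30276)) = Mul(-1, 30278) = -30278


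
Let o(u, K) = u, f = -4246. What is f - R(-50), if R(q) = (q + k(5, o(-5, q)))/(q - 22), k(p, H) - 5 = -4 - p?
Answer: -16987/4 ≈ -4246.8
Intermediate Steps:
k(p, H) = 1 - p (k(p, H) = 5 + (-4 - p) = 1 - p)
R(q) = (-4 + q)/(-22 + q) (R(q) = (q + (1 - 1*5))/(q - 22) = (q + (1 - 5))/(-22 + q) = (q - 4)/(-22 + q) = (-4 + q)/(-22 + q))
f - R(-50) = -4246 - (-4 - 50)/(-22 - 50) = -4246 - (-54)/(-72) = -4246 - (-1)*(-54)/72 = -4246 - 1*¾ = -4246 - ¾ = -16987/4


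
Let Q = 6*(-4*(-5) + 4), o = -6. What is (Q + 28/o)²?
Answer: 174724/9 ≈ 19414.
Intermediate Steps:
Q = 144 (Q = 6*(20 + 4) = 6*24 = 144)
(Q + 28/o)² = (144 + 28/(-6))² = (144 + 28*(-⅙))² = (144 - 14/3)² = (418/3)² = 174724/9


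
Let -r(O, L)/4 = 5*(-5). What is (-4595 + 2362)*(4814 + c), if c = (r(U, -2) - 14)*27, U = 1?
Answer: -15934688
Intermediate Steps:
r(O, L) = 100 (r(O, L) = -20*(-5) = -4*(-25) = 100)
c = 2322 (c = (100 - 14)*27 = 86*27 = 2322)
(-4595 + 2362)*(4814 + c) = (-4595 + 2362)*(4814 + 2322) = -2233*7136 = -15934688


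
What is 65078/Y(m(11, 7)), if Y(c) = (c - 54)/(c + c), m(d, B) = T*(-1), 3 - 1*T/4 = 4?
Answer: -260312/25 ≈ -10412.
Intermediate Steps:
T = -4 (T = 12 - 4*4 = 12 - 16 = -4)
m(d, B) = 4 (m(d, B) = -4*(-1) = 4)
Y(c) = (-54 + c)/(2*c) (Y(c) = (-54 + c)/((2*c)) = (-54 + c)*(1/(2*c)) = (-54 + c)/(2*c))
65078/Y(m(11, 7)) = 65078/(((½)*(-54 + 4)/4)) = 65078/(((½)*(¼)*(-50))) = 65078/(-25/4) = 65078*(-4/25) = -260312/25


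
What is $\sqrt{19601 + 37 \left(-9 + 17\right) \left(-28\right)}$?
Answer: $3 \sqrt{1257} \approx 106.36$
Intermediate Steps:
$\sqrt{19601 + 37 \left(-9 + 17\right) \left(-28\right)} = \sqrt{19601 + 37 \cdot 8 \left(-28\right)} = \sqrt{19601 + 296 \left(-28\right)} = \sqrt{19601 - 8288} = \sqrt{11313} = 3 \sqrt{1257}$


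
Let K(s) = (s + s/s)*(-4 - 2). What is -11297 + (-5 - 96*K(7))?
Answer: -6694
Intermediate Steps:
K(s) = -6 - 6*s (K(s) = (s + 1)*(-6) = (1 + s)*(-6) = -6 - 6*s)
-11297 + (-5 - 96*K(7)) = -11297 + (-5 - 96*(-6 - 6*7)) = -11297 + (-5 - 96*(-6 - 42)) = -11297 + (-5 - 96*(-48)) = -11297 + (-5 + 4608) = -11297 + 4603 = -6694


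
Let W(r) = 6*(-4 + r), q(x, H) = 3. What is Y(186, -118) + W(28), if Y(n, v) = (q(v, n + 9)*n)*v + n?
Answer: -65514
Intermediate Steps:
W(r) = -24 + 6*r
Y(n, v) = n + 3*n*v (Y(n, v) = (3*n)*v + n = 3*n*v + n = n + 3*n*v)
Y(186, -118) + W(28) = 186*(1 + 3*(-118)) + (-24 + 6*28) = 186*(1 - 354) + (-24 + 168) = 186*(-353) + 144 = -65658 + 144 = -65514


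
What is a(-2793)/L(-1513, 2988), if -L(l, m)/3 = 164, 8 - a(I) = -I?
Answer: 2785/492 ≈ 5.6606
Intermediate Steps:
a(I) = 8 + I (a(I) = 8 - (-1)*I = 8 + I)
L(l, m) = -492 (L(l, m) = -3*164 = -492)
a(-2793)/L(-1513, 2988) = (8 - 2793)/(-492) = -2785*(-1/492) = 2785/492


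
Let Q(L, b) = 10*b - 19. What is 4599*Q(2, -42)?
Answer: -2018961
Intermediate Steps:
Q(L, b) = -19 + 10*b
4599*Q(2, -42) = 4599*(-19 + 10*(-42)) = 4599*(-19 - 420) = 4599*(-439) = -2018961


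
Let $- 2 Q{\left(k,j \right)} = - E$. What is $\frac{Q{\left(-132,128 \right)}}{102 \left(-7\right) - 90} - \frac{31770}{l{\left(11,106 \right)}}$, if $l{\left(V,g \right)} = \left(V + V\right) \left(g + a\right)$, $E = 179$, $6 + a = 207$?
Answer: $- \frac{26147563}{5430216} \approx -4.8152$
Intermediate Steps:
$a = 201$ ($a = -6 + 207 = 201$)
$l{\left(V,g \right)} = 2 V \left(201 + g\right)$ ($l{\left(V,g \right)} = \left(V + V\right) \left(g + 201\right) = 2 V \left(201 + g\right)$)
$Q{\left(k,j \right)} = \frac{179}{2}$ ($Q{\left(k,j \right)} = - \frac{\left(-1\right) 179}{2} = \left(- \frac{1}{2}\right) \left(-179\right) = \frac{179}{2}$)
$\frac{Q{\left(-132,128 \right)}}{102 \left(-7\right) - 90} - \frac{31770}{l{\left(11,106 \right)}} = \frac{179}{2 \left(102 \left(-7\right) - 90\right)} - \frac{31770}{2 \cdot 11 \left(201 + 106\right)} = \frac{179}{2 \left(-714 - 90\right)} - \frac{31770}{2 \cdot 11 \cdot 307} = \frac{179}{2 \left(-804\right)} - \frac{31770}{6754} = \frac{179}{2} \left(- \frac{1}{804}\right) - \frac{15885}{3377} = - \frac{179}{1608} - \frac{15885}{3377} = - \frac{26147563}{5430216}$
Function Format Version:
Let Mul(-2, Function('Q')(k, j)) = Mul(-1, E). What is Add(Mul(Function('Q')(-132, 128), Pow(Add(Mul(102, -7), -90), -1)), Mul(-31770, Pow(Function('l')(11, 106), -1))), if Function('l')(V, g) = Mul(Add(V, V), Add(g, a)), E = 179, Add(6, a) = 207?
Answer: Rational(-26147563, 5430216) ≈ -4.8152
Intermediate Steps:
a = 201 (a = Add(-6, 207) = 201)
Function('l')(V, g) = Mul(2, V, Add(201, g)) (Function('l')(V, g) = Mul(Add(V, V), Add(g, 201)) = Mul(Mul(2, V), Add(201, g)) = Mul(2, V, Add(201, g)))
Function('Q')(k, j) = Rational(179, 2) (Function('Q')(k, j) = Mul(Rational(-1, 2), Mul(-1, 179)) = Mul(Rational(-1, 2), -179) = Rational(179, 2))
Add(Mul(Function('Q')(-132, 128), Pow(Add(Mul(102, -7), -90), -1)), Mul(-31770, Pow(Function('l')(11, 106), -1))) = Add(Mul(Rational(179, 2), Pow(Add(Mul(102, -7), -90), -1)), Mul(-31770, Pow(Mul(2, 11, Add(201, 106)), -1))) = Add(Mul(Rational(179, 2), Pow(Add(-714, -90), -1)), Mul(-31770, Pow(Mul(2, 11, 307), -1))) = Add(Mul(Rational(179, 2), Pow(-804, -1)), Mul(-31770, Pow(6754, -1))) = Add(Mul(Rational(179, 2), Rational(-1, 804)), Mul(-31770, Rational(1, 6754))) = Add(Rational(-179, 1608), Rational(-15885, 3377)) = Rational(-26147563, 5430216)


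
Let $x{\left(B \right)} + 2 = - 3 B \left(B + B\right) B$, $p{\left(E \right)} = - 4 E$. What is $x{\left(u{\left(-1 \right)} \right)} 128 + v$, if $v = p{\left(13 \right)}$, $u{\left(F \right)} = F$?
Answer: $460$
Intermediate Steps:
$v = -52$ ($v = \left(-4\right) 13 = -52$)
$x{\left(B \right)} = -2 - 6 B^{3}$ ($x{\left(B \right)} = -2 + - 3 B \left(B + B\right) B = -2 + - 3 B 2 B B = -2 + - 3 \cdot 2 B^{2} B = -2 + - 6 B^{2} B = -2 - 6 B^{3}$)
$x{\left(u{\left(-1 \right)} \right)} 128 + v = \left(-2 - 6 \left(-1\right)^{3}\right) 128 - 52 = \left(-2 - -6\right) 128 - 52 = \left(-2 + 6\right) 128 - 52 = 4 \cdot 128 - 52 = 512 - 52 = 460$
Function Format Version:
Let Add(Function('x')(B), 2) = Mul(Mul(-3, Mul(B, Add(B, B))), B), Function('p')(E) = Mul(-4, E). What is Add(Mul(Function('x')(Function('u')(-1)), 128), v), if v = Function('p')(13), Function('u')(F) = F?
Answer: 460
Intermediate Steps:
v = -52 (v = Mul(-4, 13) = -52)
Function('x')(B) = Add(-2, Mul(-6, Pow(B, 3))) (Function('x')(B) = Add(-2, Mul(Mul(-3, Mul(B, Add(B, B))), B)) = Add(-2, Mul(Mul(-3, Mul(B, Mul(2, B))), B)) = Add(-2, Mul(Mul(-3, Mul(2, Pow(B, 2))), B)) = Add(-2, Mul(Mul(-6, Pow(B, 2)), B)) = Add(-2, Mul(-6, Pow(B, 3))))
Add(Mul(Function('x')(Function('u')(-1)), 128), v) = Add(Mul(Add(-2, Mul(-6, Pow(-1, 3))), 128), -52) = Add(Mul(Add(-2, Mul(-6, -1)), 128), -52) = Add(Mul(Add(-2, 6), 128), -52) = Add(Mul(4, 128), -52) = Add(512, -52) = 460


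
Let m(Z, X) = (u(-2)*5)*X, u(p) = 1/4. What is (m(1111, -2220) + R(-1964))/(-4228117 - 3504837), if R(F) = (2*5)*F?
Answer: 22415/7732954 ≈ 0.0028986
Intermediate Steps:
u(p) = ¼
m(Z, X) = 5*X/4 (m(Z, X) = ((¼)*5)*X = 5*X/4)
R(F) = 10*F
(m(1111, -2220) + R(-1964))/(-4228117 - 3504837) = ((5/4)*(-2220) + 10*(-1964))/(-4228117 - 3504837) = (-2775 - 19640)/(-7732954) = -22415*(-1/7732954) = 22415/7732954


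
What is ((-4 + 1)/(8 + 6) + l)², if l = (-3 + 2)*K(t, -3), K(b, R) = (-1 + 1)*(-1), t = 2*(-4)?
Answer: 9/196 ≈ 0.045918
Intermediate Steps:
t = -8
K(b, R) = 0 (K(b, R) = 0*(-1) = 0)
l = 0 (l = (-3 + 2)*0 = -1*0 = 0)
((-4 + 1)/(8 + 6) + l)² = ((-4 + 1)/(8 + 6) + 0)² = (-3/14 + 0)² = (-3/14)² = 9/196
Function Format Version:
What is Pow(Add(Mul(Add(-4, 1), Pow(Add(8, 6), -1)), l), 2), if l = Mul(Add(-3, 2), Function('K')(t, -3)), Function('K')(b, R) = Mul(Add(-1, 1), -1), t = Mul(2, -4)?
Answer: Rational(9, 196) ≈ 0.045918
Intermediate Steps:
t = -8
Function('K')(b, R) = 0 (Function('K')(b, R) = Mul(0, -1) = 0)
l = 0 (l = Mul(Add(-3, 2), 0) = Mul(-1, 0) = 0)
Pow(Add(Mul(Add(-4, 1), Pow(Add(8, 6), -1)), l), 2) = Pow(Add(Mul(Add(-4, 1), Pow(Add(8, 6), -1)), 0), 2) = Pow(Add(Mul(-3, Pow(14, -1)), 0), 2) = Pow(Add(Mul(-3, Rational(1, 14)), 0), 2) = Pow(Add(Rational(-3, 14), 0), 2) = Pow(Rational(-3, 14), 2) = Rational(9, 196)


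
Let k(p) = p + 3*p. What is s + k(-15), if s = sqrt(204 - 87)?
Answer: -60 + 3*sqrt(13) ≈ -49.183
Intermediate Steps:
k(p) = 4*p
s = 3*sqrt(13) (s = sqrt(117) = 3*sqrt(13) ≈ 10.817)
s + k(-15) = 3*sqrt(13) + 4*(-15) = 3*sqrt(13) - 60 = -60 + 3*sqrt(13)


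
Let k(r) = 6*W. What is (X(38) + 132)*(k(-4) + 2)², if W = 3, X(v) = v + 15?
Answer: 74000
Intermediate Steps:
X(v) = 15 + v
k(r) = 18 (k(r) = 6*3 = 18)
(X(38) + 132)*(k(-4) + 2)² = ((15 + 38) + 132)*(18 + 2)² = (53 + 132)*20² = 185*400 = 74000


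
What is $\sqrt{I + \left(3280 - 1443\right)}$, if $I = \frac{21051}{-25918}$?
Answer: $\frac{\sqrt{1233445784170}}{25918} \approx 42.851$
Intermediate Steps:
$I = - \frac{21051}{25918}$ ($I = 21051 \left(- \frac{1}{25918}\right) = - \frac{21051}{25918} \approx -0.81222$)
$\sqrt{I + \left(3280 - 1443\right)} = \sqrt{- \frac{21051}{25918} + \left(3280 - 1443\right)} = \sqrt{- \frac{21051}{25918} + 1837} = \sqrt{\frac{47590315}{25918}} = \frac{\sqrt{1233445784170}}{25918}$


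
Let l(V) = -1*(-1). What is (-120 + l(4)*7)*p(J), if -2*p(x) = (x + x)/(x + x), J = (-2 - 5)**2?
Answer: 113/2 ≈ 56.500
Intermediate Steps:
l(V) = 1
J = 49 (J = (-7)**2 = 49)
p(x) = -1/2 (p(x) = -(x + x)/(2*(x + x)) = -2*x/(2*(2*x)) = -2*x*1/(2*x)/2 = -1/2*1 = -1/2)
(-120 + l(4)*7)*p(J) = (-120 + 1*7)*(-1/2) = (-120 + 7)*(-1/2) = -113*(-1/2) = 113/2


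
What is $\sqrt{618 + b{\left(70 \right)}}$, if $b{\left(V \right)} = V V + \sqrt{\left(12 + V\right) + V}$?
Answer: $\sqrt{5518 + 2 \sqrt{38}} \approx 74.366$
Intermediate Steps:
$b{\left(V \right)} = V^{2} + \sqrt{12 + 2 V}$
$\sqrt{618 + b{\left(70 \right)}} = \sqrt{618 + \left(70^{2} + \sqrt{12 + 2 \cdot 70}\right)} = \sqrt{618 + \left(4900 + \sqrt{12 + 140}\right)} = \sqrt{618 + \left(4900 + \sqrt{152}\right)} = \sqrt{618 + \left(4900 + 2 \sqrt{38}\right)} = \sqrt{5518 + 2 \sqrt{38}}$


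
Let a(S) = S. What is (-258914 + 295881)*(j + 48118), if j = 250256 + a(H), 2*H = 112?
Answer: 11032061810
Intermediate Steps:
H = 56 (H = (½)*112 = 56)
j = 250312 (j = 250256 + 56 = 250312)
(-258914 + 295881)*(j + 48118) = (-258914 + 295881)*(250312 + 48118) = 36967*298430 = 11032061810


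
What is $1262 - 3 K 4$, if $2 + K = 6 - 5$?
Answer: $15144$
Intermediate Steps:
$K = -1$ ($K = -2 + \left(6 - 5\right) = -2 + 1 = -1$)
$1262 - 3 K 4 = 1262 \left(-3\right) \left(-1\right) 4 = 1262 \cdot 3 \cdot 4 = 1262 \cdot 12 = 15144$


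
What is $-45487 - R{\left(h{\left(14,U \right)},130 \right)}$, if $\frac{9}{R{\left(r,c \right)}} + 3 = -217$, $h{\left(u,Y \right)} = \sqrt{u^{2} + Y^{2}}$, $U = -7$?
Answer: $- \frac{10007131}{220} \approx -45487.0$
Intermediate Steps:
$h{\left(u,Y \right)} = \sqrt{Y^{2} + u^{2}}$
$R{\left(r,c \right)} = - \frac{9}{220}$ ($R{\left(r,c \right)} = \frac{9}{-3 - 217} = \frac{9}{-220} = 9 \left(- \frac{1}{220}\right) = - \frac{9}{220}$)
$-45487 - R{\left(h{\left(14,U \right)},130 \right)} = -45487 - - \frac{9}{220} = -45487 + \frac{9}{220} = - \frac{10007131}{220}$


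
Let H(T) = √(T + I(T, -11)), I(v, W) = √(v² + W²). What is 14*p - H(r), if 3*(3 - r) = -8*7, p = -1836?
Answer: -25704 - √(195 + 3*√5314)/3 ≈ -25711.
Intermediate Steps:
I(v, W) = √(W² + v²)
r = 65/3 (r = 3 - (-8)*7/3 = 3 - ⅓*(-56) = 3 + 56/3 = 65/3 ≈ 21.667)
H(T) = √(T + √(121 + T²)) (H(T) = √(T + √((-11)² + T²)) = √(T + √(121 + T²)))
14*p - H(r) = 14*(-1836) - √(65/3 + √(121 + (65/3)²)) = -25704 - √(65/3 + √(121 + 4225/9)) = -25704 - √(65/3 + √(5314/9)) = -25704 - √(65/3 + √5314/3)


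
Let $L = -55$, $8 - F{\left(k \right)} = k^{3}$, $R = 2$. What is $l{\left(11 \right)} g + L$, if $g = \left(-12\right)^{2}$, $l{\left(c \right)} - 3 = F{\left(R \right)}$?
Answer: $377$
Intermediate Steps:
$F{\left(k \right)} = 8 - k^{3}$
$l{\left(c \right)} = 3$ ($l{\left(c \right)} = 3 + \left(8 - 2^{3}\right) = 3 + \left(8 - 8\right) = 3 + 0 = 3$)
$g = 144$
$l{\left(11 \right)} g + L = 3 \cdot 144 - 55 = 432 - 55 = 377$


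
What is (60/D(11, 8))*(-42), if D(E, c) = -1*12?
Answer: 210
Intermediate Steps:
D(E, c) = -12
(60/D(11, 8))*(-42) = (60/(-12))*(-42) = (60*(-1/12))*(-42) = -5*(-42) = 210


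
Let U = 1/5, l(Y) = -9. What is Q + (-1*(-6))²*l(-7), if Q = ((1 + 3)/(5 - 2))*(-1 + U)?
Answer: -4876/15 ≈ -325.07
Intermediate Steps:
U = ⅕ ≈ 0.20000
Q = -16/15 (Q = ((1 + 3)/(5 - 2))*(-1 + ⅕) = (4/3)*(-⅘) = -16/15 ≈ -1.0667)
Q + (-1*(-6))²*l(-7) = -16/15 + (-1*(-6))²*(-9) = -16/15 + 6²*(-9) = -16/15 + 36*(-9) = -16/15 - 324 = -4876/15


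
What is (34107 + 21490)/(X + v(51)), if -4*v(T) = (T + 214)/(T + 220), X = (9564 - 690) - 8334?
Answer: 60267148/585095 ≈ 103.00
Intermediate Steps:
X = 540 (X = 8874 - 8334 = 540)
v(T) = -(214 + T)/(4*(220 + T)) (v(T) = -(T + 214)/(4*(T + 220)) = -(214 + T)/(4*(220 + T)))
(34107 + 21490)/(X + v(51)) = (34107 + 21490)/(540 + (-214 - 1*51)/(4*(220 + 51))) = 55597/(540 + (¼)*(-214 - 51)/271) = 55597/(540 + (¼)*(1/271)*(-265)) = 55597/(540 - 265/1084) = 55597/(585095/1084) = 55597*(1084/585095) = 60267148/585095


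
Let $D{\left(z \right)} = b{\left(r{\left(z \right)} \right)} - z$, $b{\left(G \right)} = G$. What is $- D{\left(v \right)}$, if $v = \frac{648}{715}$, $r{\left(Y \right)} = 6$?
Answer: $- \frac{3642}{715} \approx -5.0937$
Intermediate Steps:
$v = \frac{648}{715}$ ($v = 648 \cdot \frac{1}{715} = \frac{648}{715} \approx 0.90629$)
$D{\left(z \right)} = 6 - z$
$- D{\left(v \right)} = - (6 - \frac{648}{715}) = \left(-1\right) \frac{3642}{715} = - \frac{3642}{715}$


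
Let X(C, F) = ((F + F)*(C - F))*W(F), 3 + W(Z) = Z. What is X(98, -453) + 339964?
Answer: 227977900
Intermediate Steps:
W(Z) = -3 + Z
X(C, F) = 2*F*(-3 + F)*(C - F) (X(C, F) = ((F + F)*(C - F))*(-3 + F) = ((2*F)*(C - F))*(-3 + F) = (2*F*(C - F))*(-3 + F) = 2*F*(-3 + F)*(C - F))
X(98, -453) + 339964 = 2*(-453)*(-3 - 453)*(98 - 1*(-453)) + 339964 = 2*(-453)*(-456)*(98 + 453) + 339964 = 2*(-453)*(-456)*551 + 339964 = 227637936 + 339964 = 227977900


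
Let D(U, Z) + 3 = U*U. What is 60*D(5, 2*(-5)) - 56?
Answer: 1264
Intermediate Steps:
D(U, Z) = -3 + U² (D(U, Z) = -3 + U*U = -3 + U²)
60*D(5, 2*(-5)) - 56 = 60*(-3 + 5²) - 56 = 60*(-3 + 25) - 56 = 60*22 - 56 = 1320 - 56 = 1264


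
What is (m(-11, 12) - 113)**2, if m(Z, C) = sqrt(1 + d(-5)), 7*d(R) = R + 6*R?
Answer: 12765 - 452*I ≈ 12765.0 - 452.0*I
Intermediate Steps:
d(R) = R (d(R) = (R + 6*R)/7 = (7*R)/7 = R)
m(Z, C) = 2*I (m(Z, C) = sqrt(1 - 5) = sqrt(-4) = 2*I)
(m(-11, 12) - 113)**2 = (2*I - 113)**2 = (-113 + 2*I)**2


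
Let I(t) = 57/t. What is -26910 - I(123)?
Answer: -1103329/41 ≈ -26910.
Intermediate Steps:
-26910 - I(123) = -26910 - 57/123 = -26910 - 1*19/41 = -26910 - 19/41 = -1103329/41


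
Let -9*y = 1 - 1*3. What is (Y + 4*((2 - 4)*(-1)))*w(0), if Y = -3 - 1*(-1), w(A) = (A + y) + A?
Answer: 4/3 ≈ 1.3333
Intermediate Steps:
y = 2/9 (y = -(1 - 1*3)/9 = -(1 - 3)/9 = -1/9*(-2) = 2/9 ≈ 0.22222)
w(A) = 2/9 + 2*A (w(A) = (A + 2/9) + A = (2/9 + A) + A = 2/9 + 2*A)
Y = -2 (Y = -3 + 1 = -2)
(Y + 4*((2 - 4)*(-1)))*w(0) = (-2 + 4*((2 - 4)*(-1)))*(2/9 + 2*0) = (-2 + 4*(-2*(-1)))*(2/9 + 0) = (-2 + 4*2)*(2/9) = (-2 + 8)*(2/9) = 6*(2/9) = 4/3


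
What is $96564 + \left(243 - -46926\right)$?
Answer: $143733$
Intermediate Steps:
$96564 + \left(243 - -46926\right) = 96564 + \left(243 + 46926\right) = 96564 + 47169 = 143733$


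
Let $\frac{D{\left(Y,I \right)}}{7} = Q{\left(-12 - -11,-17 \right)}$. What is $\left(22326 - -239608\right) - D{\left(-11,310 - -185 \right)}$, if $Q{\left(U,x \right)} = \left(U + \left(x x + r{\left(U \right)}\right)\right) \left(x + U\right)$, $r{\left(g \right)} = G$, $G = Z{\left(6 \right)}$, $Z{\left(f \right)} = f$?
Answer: $298978$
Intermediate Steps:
$G = 6$
$r{\left(g \right)} = 6$
$Q{\left(U,x \right)} = \left(U + x\right) \left(6 + U + x^{2}\right)$ ($Q{\left(U,x \right)} = \left(U + \left(x x + 6\right)\right) \left(x + U\right) = \left(U + \left(x^{2} + 6\right)\right) \left(U + x\right) = \left(U + \left(6 + x^{2}\right)\right) \left(U + x\right) = \left(6 + U + x^{2}\right) \left(U + x\right) = \left(U + x\right) \left(6 + U + x^{2}\right)$)
$D{\left(Y,I \right)} = -37044$ ($D{\left(Y,I \right)} = 7 \left(\left(-12 - -11\right)^{2} + \left(-17\right)^{3} + 6 \left(-12 - -11\right) + 6 \left(-17\right) + \left(-12 - -11\right) \left(-17\right) + \left(-12 - -11\right) \left(-17\right)^{2}\right) = 7 \left(\left(-12 + 11\right)^{2} - 4913 + 6 \left(-12 + 11\right) - 102 + \left(-12 + 11\right) \left(-17\right) + \left(-12 + 11\right) 289\right) = 7 \left(\left(-1\right)^{2} - 4913 + 6 \left(-1\right) - 102 - -17 - 289\right) = 7 \left(1 - 4913 - 6 - 102 + 17 - 289\right) = 7 \left(-5292\right) = -37044$)
$\left(22326 - -239608\right) - D{\left(-11,310 - -185 \right)} = \left(22326 - -239608\right) - -37044 = \left(22326 + 239608\right) + 37044 = 261934 + 37044 = 298978$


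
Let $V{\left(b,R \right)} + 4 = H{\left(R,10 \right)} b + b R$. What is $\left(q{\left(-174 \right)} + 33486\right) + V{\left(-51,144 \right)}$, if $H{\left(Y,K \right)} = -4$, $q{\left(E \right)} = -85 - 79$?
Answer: $26178$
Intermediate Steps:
$q{\left(E \right)} = -164$
$V{\left(b,R \right)} = -4 - 4 b + R b$ ($V{\left(b,R \right)} = -4 + \left(- 4 b + b R\right) = -4 + \left(- 4 b + R b\right) = -4 - 4 b + R b$)
$\left(q{\left(-174 \right)} + 33486\right) + V{\left(-51,144 \right)} = \left(-164 + 33486\right) - 7144 = 33322 - 7144 = 26178$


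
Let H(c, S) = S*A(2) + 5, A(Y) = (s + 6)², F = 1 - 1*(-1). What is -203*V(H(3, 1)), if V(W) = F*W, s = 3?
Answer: -34916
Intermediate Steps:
F = 2 (F = 1 + 1 = 2)
A(Y) = 81 (A(Y) = (3 + 6)² = 9² = 81)
H(c, S) = 5 + 81*S (H(c, S) = S*81 + 5 = 81*S + 5 = 5 + 81*S)
V(W) = 2*W
-203*V(H(3, 1)) = -406*(5 + 81*1) = -406*(5 + 81) = -406*86 = -203*172 = -34916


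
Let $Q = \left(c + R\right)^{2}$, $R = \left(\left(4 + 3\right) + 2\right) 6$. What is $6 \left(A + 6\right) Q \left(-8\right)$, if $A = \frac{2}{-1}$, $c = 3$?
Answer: $-623808$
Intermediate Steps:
$R = 54$ ($R = \left(7 + 2\right) 6 = 9 \cdot 6 = 54$)
$A = -2$ ($A = 2 \left(-1\right) = -2$)
$Q = 3249$ ($Q = \left(3 + 54\right)^{2} = 57^{2} = 3249$)
$6 \left(A + 6\right) Q \left(-8\right) = 6 \left(-2 + 6\right) 3249 \left(-8\right) = 6 \cdot 4 \cdot 3249 \left(-8\right) = 24 \cdot 3249 \left(-8\right) = 77976 \left(-8\right) = -623808$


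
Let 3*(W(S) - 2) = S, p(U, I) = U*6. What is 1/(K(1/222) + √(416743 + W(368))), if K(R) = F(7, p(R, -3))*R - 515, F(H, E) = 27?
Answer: 8458422/2493243425 + 5476*√3751809/2493243425 ≈ 0.0076467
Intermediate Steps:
p(U, I) = 6*U
W(S) = 2 + S/3
K(R) = -515 + 27*R (K(R) = 27*R - 515 = -515 + 27*R)
1/(K(1/222) + √(416743 + W(368))) = 1/((-515 + 27/222) + √(416743 + (2 + (⅓)*368))) = 1/((-515 + 27*(1/222)) + √(416743 + (2 + 368/3))) = 1/((-515 + 9/74) + √(416743 + 374/3)) = 1/(-38101/74 + √(1250603/3)) = 1/(-38101/74 + √3751809/3)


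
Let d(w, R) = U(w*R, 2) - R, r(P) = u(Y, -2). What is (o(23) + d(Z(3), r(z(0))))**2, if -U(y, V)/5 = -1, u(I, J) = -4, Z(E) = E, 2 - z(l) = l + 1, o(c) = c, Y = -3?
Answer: 1024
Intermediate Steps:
z(l) = 1 - l (z(l) = 2 - (l + 1) = 2 - (1 + l) = 2 + (-1 - l) = 1 - l)
U(y, V) = 5 (U(y, V) = -5*(-1) = 5)
r(P) = -4
d(w, R) = 5 - R
(o(23) + d(Z(3), r(z(0))))**2 = (23 + (5 - 1*(-4)))**2 = (23 + (5 + 4))**2 = (23 + 9)**2 = 32**2 = 1024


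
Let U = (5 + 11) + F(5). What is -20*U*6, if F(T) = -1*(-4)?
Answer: -2400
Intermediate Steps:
F(T) = 4
U = 20 (U = (5 + 11) + 4 = 16 + 4 = 20)
-20*U*6 = -20*20*6 = -400*6 = -2400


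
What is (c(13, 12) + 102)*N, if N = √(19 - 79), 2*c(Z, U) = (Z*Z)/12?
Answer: 2617*I*√15/12 ≈ 844.63*I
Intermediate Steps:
c(Z, U) = Z²/24 (c(Z, U) = ((Z*Z)/12)/2 = (Z²*(1/12))/2 = (Z²/12)/2 = Z²/24)
N = 2*I*√15 (N = √(-60) = 2*I*√15 ≈ 7.746*I)
(c(13, 12) + 102)*N = ((1/24)*13² + 102)*(2*I*√15) = ((1/24)*169 + 102)*(2*I*√15) = (169/24 + 102)*(2*I*√15) = 2617*(2*I*√15)/24 = 2617*I*√15/12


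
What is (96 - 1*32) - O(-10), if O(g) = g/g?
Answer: 63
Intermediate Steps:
O(g) = 1
(96 - 1*32) - O(-10) = (96 - 1*32) - 1*1 = (96 - 32) - 1 = 64 - 1 = 63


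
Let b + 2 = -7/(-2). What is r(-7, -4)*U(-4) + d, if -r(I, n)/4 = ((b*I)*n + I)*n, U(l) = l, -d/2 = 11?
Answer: -2262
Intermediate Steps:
d = -22 (d = -2*11 = -22)
b = 3/2 (b = -2 - 7/(-2) = -2 - 7*(-1/2) = -2 + 7/2 = 3/2 ≈ 1.5000)
r(I, n) = -4*n*(I + 3*I*n/2) (r(I, n) = -4*((3*I/2)*n + I)*n = -4*(3*I*n/2 + I)*n = -4*(I + 3*I*n/2)*n = -4*n*(I + 3*I*n/2))
r(-7, -4)*U(-4) + d = -2*(-7)*(-4)*(2 + 3*(-4))*(-4) - 22 = -2*(-7)*(-4)*(2 - 12)*(-4) - 22 = -2*(-7)*(-4)*(-10)*(-4) - 22 = 560*(-4) - 22 = -2240 - 22 = -2262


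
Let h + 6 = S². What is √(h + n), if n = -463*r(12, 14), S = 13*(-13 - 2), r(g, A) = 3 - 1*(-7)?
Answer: √33389 ≈ 182.73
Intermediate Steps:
r(g, A) = 10 (r(g, A) = 3 + 7 = 10)
S = -195 (S = 13*(-15) = -195)
n = -4630 (n = -463*10 = -4630)
h = 38019 (h = -6 + (-195)² = -6 + 38025 = 38019)
√(h + n) = √(38019 - 4630) = √33389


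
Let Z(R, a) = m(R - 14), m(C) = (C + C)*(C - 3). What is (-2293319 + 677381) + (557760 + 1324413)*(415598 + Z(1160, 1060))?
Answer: 5713059728304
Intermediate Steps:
m(C) = 2*C*(-3 + C) (m(C) = (2*C)*(-3 + C) = 2*C*(-3 + C))
Z(R, a) = 2*(-17 + R)*(-14 + R) (Z(R, a) = 2*(R - 14)*(-3 + (R - 14)) = 2*(-14 + R)*(-3 + (-14 + R)) = 2*(-14 + R)*(-17 + R) = 2*(-17 + R)*(-14 + R))
(-2293319 + 677381) + (557760 + 1324413)*(415598 + Z(1160, 1060)) = (-2293319 + 677381) + (557760 + 1324413)*(415598 + 2*(-17 + 1160)*(-14 + 1160)) = -1615938 + 1882173*(415598 + 2*1143*1146) = -1615938 + 1882173*(415598 + 2619756) = -1615938 + 1882173*3035354 = -1615938 + 5713061344242 = 5713059728304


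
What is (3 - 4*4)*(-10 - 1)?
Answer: 143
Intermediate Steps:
(3 - 4*4)*(-10 - 1) = (3 - 16)*(-11) = -13*(-11) = 143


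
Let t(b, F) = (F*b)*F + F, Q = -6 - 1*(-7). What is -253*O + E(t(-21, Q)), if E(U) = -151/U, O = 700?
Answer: -3541849/20 ≈ -1.7709e+5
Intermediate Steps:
Q = 1 (Q = -6 + 7 = 1)
t(b, F) = F + b*F**2 (t(b, F) = b*F**2 + F = F + b*F**2)
-253*O + E(t(-21, Q)) = -253*700 - 151/(1 + 1*(-21)) = -177100 - 151/(1 - 21) = -177100 - 151/(1*(-20)) = -177100 - 151/(-20) = -177100 - 151*(-1/20) = -177100 + 151/20 = -3541849/20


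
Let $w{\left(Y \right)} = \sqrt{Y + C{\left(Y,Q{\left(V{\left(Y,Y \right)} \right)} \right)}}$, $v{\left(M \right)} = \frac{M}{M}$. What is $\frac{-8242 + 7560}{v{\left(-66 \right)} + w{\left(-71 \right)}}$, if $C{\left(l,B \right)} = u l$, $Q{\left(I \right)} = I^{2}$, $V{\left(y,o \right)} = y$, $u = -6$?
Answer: $\frac{341}{177} - \frac{341 \sqrt{355}}{177} \approx -34.372$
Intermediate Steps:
$v{\left(M \right)} = 1$
$C{\left(l,B \right)} = - 6 l$
$w{\left(Y \right)} = \sqrt{5} \sqrt{- Y}$ ($w{\left(Y \right)} = \sqrt{Y - 6 Y} = \sqrt{- 5 Y} = \sqrt{5} \sqrt{- Y}$)
$\frac{-8242 + 7560}{v{\left(-66 \right)} + w{\left(-71 \right)}} = \frac{-8242 + 7560}{1 + \sqrt{5} \sqrt{\left(-1\right) \left(-71\right)}} = - \frac{682}{1 + \sqrt{5} \sqrt{71}} = - \frac{682}{1 + \sqrt{355}}$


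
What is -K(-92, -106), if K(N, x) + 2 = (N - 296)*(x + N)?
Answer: -76822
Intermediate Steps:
K(N, x) = -2 + (-296 + N)*(N + x) (K(N, x) = -2 + (N - 296)*(x + N) = -2 + (-296 + N)*(N + x))
-K(-92, -106) = -(-2 + (-92)² - 296*(-92) - 296*(-106) - 92*(-106)) = -(-2 + 8464 + 27232 + 31376 + 9752) = -1*76822 = -76822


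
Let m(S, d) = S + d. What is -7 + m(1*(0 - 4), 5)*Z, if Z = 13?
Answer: 6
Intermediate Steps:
-7 + m(1*(0 - 4), 5)*Z = -7 + (1*(0 - 4) + 5)*13 = -7 + (1*(-4) + 5)*13 = -7 + (-4 + 5)*13 = -7 + 1*13 = -7 + 13 = 6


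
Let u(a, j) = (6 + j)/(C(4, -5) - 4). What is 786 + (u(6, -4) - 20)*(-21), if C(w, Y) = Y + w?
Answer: 6072/5 ≈ 1214.4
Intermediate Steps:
u(a, j) = -6/5 - j/5 (u(a, j) = (6 + j)/((-5 + 4) - 4) = (6 + j)/(-1 - 4) = (6 + j)/(-5) = (6 + j)*(-⅕) = -6/5 - j/5)
786 + (u(6, -4) - 20)*(-21) = 786 + ((-6/5 - ⅕*(-4)) - 20)*(-21) = 786 + ((-6/5 + ⅘) - 20)*(-21) = 786 + (-⅖ - 20)*(-21) = 786 - 102/5*(-21) = 786 + 2142/5 = 6072/5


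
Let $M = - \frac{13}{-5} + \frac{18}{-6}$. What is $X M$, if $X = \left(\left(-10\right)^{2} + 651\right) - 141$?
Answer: $-244$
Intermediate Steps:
$M = - \frac{2}{5}$ ($M = \left(-13\right) \left(- \frac{1}{5}\right) + 18 \left(- \frac{1}{6}\right) = \frac{13}{5} - 3 = - \frac{2}{5} \approx -0.4$)
$X = 610$ ($X = \left(100 + 651\right) - 141 = 751 - 141 = 610$)
$X M = 610 \left(- \frac{2}{5}\right) = -244$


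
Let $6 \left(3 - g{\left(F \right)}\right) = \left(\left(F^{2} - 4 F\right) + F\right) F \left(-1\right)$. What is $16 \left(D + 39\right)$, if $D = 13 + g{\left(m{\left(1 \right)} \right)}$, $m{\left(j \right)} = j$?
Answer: $\frac{2624}{3} \approx 874.67$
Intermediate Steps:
$g{\left(F \right)} = 3 + \frac{F \left(F^{2} - 3 F\right)}{6}$ ($g{\left(F \right)} = 3 - \frac{\left(\left(F^{2} - 4 F\right) + F\right) F \left(-1\right)}{6} = 3 - \frac{\left(F^{2} - 3 F\right) F \left(-1\right)}{6} = 3 - \frac{F \left(F^{2} - 3 F\right) \left(-1\right)}{6} = 3 - \frac{\left(-1\right) F \left(F^{2} - 3 F\right)}{6} = 3 + \frac{F \left(F^{2} - 3 F\right)}{6}$)
$D = \frac{47}{3}$ ($D = 13 + \left(3 - \frac{1^{2}}{2} + \frac{1^{3}}{6}\right) = 13 + \left(3 - \frac{1}{2} + \frac{1}{6} \cdot 1\right) = 13 + \left(3 - \frac{1}{2} + \frac{1}{6}\right) = 13 + \frac{8}{3} = \frac{47}{3} \approx 15.667$)
$16 \left(D + 39\right) = 16 \left(\frac{47}{3} + 39\right) = 16 \cdot \frac{164}{3} = \frac{2624}{3}$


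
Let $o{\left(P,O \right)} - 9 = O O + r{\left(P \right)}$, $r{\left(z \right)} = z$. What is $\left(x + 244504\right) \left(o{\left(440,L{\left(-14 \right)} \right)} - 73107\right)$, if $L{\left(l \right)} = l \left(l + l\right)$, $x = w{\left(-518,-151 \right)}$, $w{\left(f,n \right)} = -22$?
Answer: $19804508892$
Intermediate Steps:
$x = -22$
$L{\left(l \right)} = 2 l^{2}$ ($L{\left(l \right)} = l 2 l = 2 l^{2}$)
$o{\left(P,O \right)} = 9 + P + O^{2}$ ($o{\left(P,O \right)} = 9 + \left(O O + P\right) = 9 + \left(O^{2} + P\right) = 9 + \left(P + O^{2}\right) = 9 + P + O^{2}$)
$\left(x + 244504\right) \left(o{\left(440,L{\left(-14 \right)} \right)} - 73107\right) = \left(-22 + 244504\right) \left(\left(9 + 440 + \left(2 \left(-14\right)^{2}\right)^{2}\right) - 73107\right) = 244482 \left(\left(9 + 440 + \left(2 \cdot 196\right)^{2}\right) - 73107\right) = 244482 \left(\left(9 + 440 + 392^{2}\right) - 73107\right) = 244482 \left(\left(9 + 440 + 153664\right) - 73107\right) = 244482 \left(154113 - 73107\right) = 244482 \cdot 81006 = 19804508892$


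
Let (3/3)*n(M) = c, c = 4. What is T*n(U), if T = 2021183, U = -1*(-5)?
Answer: 8084732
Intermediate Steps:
U = 5
n(M) = 4
T*n(U) = 2021183*4 = 8084732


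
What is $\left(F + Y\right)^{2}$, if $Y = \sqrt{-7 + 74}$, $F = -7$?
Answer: $\left(7 - \sqrt{67}\right)^{2} \approx 1.4051$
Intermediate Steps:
$Y = \sqrt{67} \approx 8.1853$
$\left(F + Y\right)^{2} = \left(-7 + \sqrt{67}\right)^{2}$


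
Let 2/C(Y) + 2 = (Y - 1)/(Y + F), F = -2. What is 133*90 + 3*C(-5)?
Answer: 47859/4 ≈ 11965.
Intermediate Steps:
C(Y) = 2/(-2 + (-1 + Y)/(-2 + Y)) (C(Y) = 2/(-2 + (Y - 1)/(Y - 2)) = 2/(-2 + (-1 + Y)/(-2 + Y)))
133*90 + 3*C(-5) = 133*90 + 3*(2*(2 - 1*(-5))/(-3 - 5)) = 11970 + 3*(2*(2 + 5)/(-8)) = 11970 + 3*(2*(-⅛)*7) = 11970 + 3*(-7/4) = 11970 - 21/4 = 47859/4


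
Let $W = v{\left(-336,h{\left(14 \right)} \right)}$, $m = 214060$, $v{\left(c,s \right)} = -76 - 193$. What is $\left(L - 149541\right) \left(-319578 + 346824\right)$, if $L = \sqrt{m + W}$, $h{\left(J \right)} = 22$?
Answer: $-4074394086 + 27246 \sqrt{213791} \approx -4.0618 \cdot 10^{9}$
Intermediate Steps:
$v{\left(c,s \right)} = -269$ ($v{\left(c,s \right)} = -76 - 193 = -269$)
$W = -269$
$L = \sqrt{213791}$ ($L = \sqrt{214060 - 269} = \sqrt{213791} \approx 462.38$)
$\left(L - 149541\right) \left(-319578 + 346824\right) = \left(\sqrt{213791} - 149541\right) \left(-319578 + 346824\right) = \left(-149541 + \sqrt{213791}\right) 27246 = -4074394086 + 27246 \sqrt{213791}$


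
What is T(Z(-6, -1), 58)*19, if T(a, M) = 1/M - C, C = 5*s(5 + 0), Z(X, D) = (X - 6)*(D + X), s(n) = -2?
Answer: 11039/58 ≈ 190.33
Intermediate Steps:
Z(X, D) = (-6 + X)*(D + X)
C = -10 (C = 5*(-2) = -10)
T(a, M) = 10 + 1/M (T(a, M) = 1/M - 1*(-10) = 1/M + 10 = 10 + 1/M)
T(Z(-6, -1), 58)*19 = (10 + 1/58)*19 = (581/58)*19 = 11039/58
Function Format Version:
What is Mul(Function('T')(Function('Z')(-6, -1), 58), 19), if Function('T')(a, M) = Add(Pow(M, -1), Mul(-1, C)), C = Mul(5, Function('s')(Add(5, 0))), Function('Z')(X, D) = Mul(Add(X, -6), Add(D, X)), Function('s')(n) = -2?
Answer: Rational(11039, 58) ≈ 190.33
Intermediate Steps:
Function('Z')(X, D) = Mul(Add(-6, X), Add(D, X))
C = -10 (C = Mul(5, -2) = -10)
Function('T')(a, M) = Add(10, Pow(M, -1)) (Function('T')(a, M) = Add(Pow(M, -1), Mul(-1, -10)) = Add(Pow(M, -1), 10) = Add(10, Pow(M, -1)))
Mul(Function('T')(Function('Z')(-6, -1), 58), 19) = Mul(Add(10, Pow(58, -1)), 19) = Mul(Add(10, Rational(1, 58)), 19) = Mul(Rational(581, 58), 19) = Rational(11039, 58)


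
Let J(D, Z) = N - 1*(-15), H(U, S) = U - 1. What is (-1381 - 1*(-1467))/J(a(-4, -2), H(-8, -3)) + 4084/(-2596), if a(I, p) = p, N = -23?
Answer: -31991/2596 ≈ -12.323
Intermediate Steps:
H(U, S) = -1 + U
J(D, Z) = -8 (J(D, Z) = -23 - 1*(-15) = -23 + 15 = -8)
(-1381 - 1*(-1467))/J(a(-4, -2), H(-8, -3)) + 4084/(-2596) = (-1381 - 1*(-1467))/(-8) + 4084/(-2596) = (-1381 + 1467)*(-⅛) + 4084*(-1/2596) = 86*(-⅛) - 1021/649 = -43/4 - 1021/649 = -31991/2596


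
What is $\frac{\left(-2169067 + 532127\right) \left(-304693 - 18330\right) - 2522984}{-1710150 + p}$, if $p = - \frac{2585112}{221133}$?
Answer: $- \frac{19487962830643098}{63028864177} \approx -3.0919 \cdot 10^{5}$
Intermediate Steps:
$p = - \frac{861704}{73711}$ ($p = \left(-2585112\right) \frac{1}{221133} = - \frac{861704}{73711} \approx -11.69$)
$\frac{\left(-2169067 + 532127\right) \left(-304693 - 18330\right) - 2522984}{-1710150 + p} = \frac{\left(-2169067 + 532127\right) \left(-304693 - 18330\right) - 2522984}{-1710150 - \frac{861704}{73711}} = \frac{\left(-1636940\right) \left(-323023\right) - 2522984}{- \frac{126057728354}{73711}} = \left(528769269620 - 2522984\right) \left(- \frac{73711}{126057728354}\right) = 528766746636 \left(- \frac{73711}{126057728354}\right) = - \frac{19487962830643098}{63028864177}$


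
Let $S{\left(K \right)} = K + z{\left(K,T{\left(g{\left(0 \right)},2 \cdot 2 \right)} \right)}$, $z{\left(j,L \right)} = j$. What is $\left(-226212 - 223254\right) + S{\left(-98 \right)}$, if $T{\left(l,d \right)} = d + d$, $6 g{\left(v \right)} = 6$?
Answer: $-449662$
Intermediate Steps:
$g{\left(v \right)} = 1$ ($g{\left(v \right)} = \frac{1}{6} \cdot 6 = 1$)
$T{\left(l,d \right)} = 2 d$
$S{\left(K \right)} = 2 K$ ($S{\left(K \right)} = K + K = 2 K$)
$\left(-226212 - 223254\right) + S{\left(-98 \right)} = \left(-226212 - 223254\right) + 2 \left(-98\right) = \left(-226212 - 223254\right) - 196 = -449466 - 196 = -449662$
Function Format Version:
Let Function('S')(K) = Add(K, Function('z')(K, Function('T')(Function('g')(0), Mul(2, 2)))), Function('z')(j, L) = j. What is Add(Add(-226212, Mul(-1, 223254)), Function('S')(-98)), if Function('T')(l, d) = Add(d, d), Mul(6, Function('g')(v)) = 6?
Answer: -449662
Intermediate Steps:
Function('g')(v) = 1 (Function('g')(v) = Mul(Rational(1, 6), 6) = 1)
Function('T')(l, d) = Mul(2, d)
Function('S')(K) = Mul(2, K) (Function('S')(K) = Add(K, K) = Mul(2, K))
Add(Add(-226212, Mul(-1, 223254)), Function('S')(-98)) = Add(Add(-226212, Mul(-1, 223254)), Mul(2, -98)) = Add(Add(-226212, -223254), -196) = Add(-449466, -196) = -449662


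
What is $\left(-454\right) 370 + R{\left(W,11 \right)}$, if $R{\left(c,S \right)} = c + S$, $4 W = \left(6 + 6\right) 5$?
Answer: $-167954$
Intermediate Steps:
$W = 15$ ($W = \frac{\left(6 + 6\right) 5}{4} = \frac{12 \cdot 5}{4} = \frac{1}{4} \cdot 60 = 15$)
$R{\left(c,S \right)} = S + c$
$\left(-454\right) 370 + R{\left(W,11 \right)} = \left(-454\right) 370 + \left(11 + 15\right) = -167980 + 26 = -167954$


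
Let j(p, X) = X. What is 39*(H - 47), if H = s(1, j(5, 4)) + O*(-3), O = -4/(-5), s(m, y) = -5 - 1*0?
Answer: -10608/5 ≈ -2121.6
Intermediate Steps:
s(m, y) = -5 (s(m, y) = -5 + 0 = -5)
O = ⅘ (O = -4*(-⅕) = ⅘ ≈ 0.80000)
H = -37/5 (H = -5 + (⅘)*(-3) = -5 - 12/5 = -37/5 ≈ -7.4000)
39*(H - 47) = 39*(-37/5 - 47) = 39*(-272/5) = -10608/5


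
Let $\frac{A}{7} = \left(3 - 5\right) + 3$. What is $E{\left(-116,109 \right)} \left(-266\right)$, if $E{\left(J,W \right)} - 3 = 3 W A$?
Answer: $-609672$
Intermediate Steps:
$A = 7$ ($A = 7 \left(\left(3 - 5\right) + 3\right) = 7 \left(-2 + 3\right) = 7 \cdot 1 = 7$)
$E{\left(J,W \right)} = 3 + 21 W$ ($E{\left(J,W \right)} = 3 + 3 W 7 = 3 + 21 W$)
$E{\left(-116,109 \right)} \left(-266\right) = \left(3 + 21 \cdot 109\right) \left(-266\right) = \left(3 + 2289\right) \left(-266\right) = 2292 \left(-266\right) = -609672$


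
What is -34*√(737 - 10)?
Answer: -34*√727 ≈ -916.74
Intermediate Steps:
-34*√(737 - 10) = -34*√727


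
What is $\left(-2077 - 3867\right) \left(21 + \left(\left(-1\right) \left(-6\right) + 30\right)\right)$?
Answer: $-338808$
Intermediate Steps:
$\left(-2077 - 3867\right) \left(21 + \left(\left(-1\right) \left(-6\right) + 30\right)\right) = - 5944 \left(21 + \left(6 + 30\right)\right) = - 5944 \left(21 + 36\right) = \left(-5944\right) 57 = -338808$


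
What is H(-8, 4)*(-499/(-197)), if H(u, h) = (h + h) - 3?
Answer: 2495/197 ≈ 12.665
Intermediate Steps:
H(u, h) = -3 + 2*h (H(u, h) = 2*h - 3 = -3 + 2*h)
H(-8, 4)*(-499/(-197)) = (-3 + 2*4)*(-499/(-197)) = (-3 + 8)*(-499*(-1/197)) = 5*(499/197) = 2495/197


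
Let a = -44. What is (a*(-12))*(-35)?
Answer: -18480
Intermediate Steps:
(a*(-12))*(-35) = -44*(-12)*(-35) = 528*(-35) = -18480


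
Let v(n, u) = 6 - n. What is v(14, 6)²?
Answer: 64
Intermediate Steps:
v(14, 6)² = (6 - 1*14)² = (6 - 14)² = (-8)² = 64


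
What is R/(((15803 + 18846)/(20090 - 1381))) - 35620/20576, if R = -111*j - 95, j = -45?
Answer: 471263021055/178234456 ≈ 2644.1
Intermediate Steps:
R = 4900 (R = -111*(-45) - 95 = 4995 - 95 = 4900)
R/(((15803 + 18846)/(20090 - 1381))) - 35620/20576 = 4900/(((15803 + 18846)/(20090 - 1381))) - 35620/20576 = 4900/((34649/18709)) - 35620*1/20576 = 4900/((34649*(1/18709))) - 8905/5144 = 4900/(34649/18709) - 8905/5144 = 4900*(18709/34649) - 8905/5144 = 91674100/34649 - 8905/5144 = 471263021055/178234456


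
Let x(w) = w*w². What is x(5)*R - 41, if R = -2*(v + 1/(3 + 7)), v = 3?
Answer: -816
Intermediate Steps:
x(w) = w³
R = -31/5 (R = -2*(3 + 1/(3 + 7)) = -2*(3 + 1/10) = -2*(3 + ⅒) = -2*31/10 = -31/5 ≈ -6.2000)
x(5)*R - 41 = 5³*(-31/5) - 41 = 125*(-31/5) - 41 = -775 - 41 = -816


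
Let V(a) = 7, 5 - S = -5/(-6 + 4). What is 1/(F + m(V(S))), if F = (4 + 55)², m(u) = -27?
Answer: 1/3454 ≈ 0.00028952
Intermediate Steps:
S = 5/2 (S = 5 - (-5)/(-6 + 4) = 5 - (-5)/(-2) = 5 - (-5)*(-1)/2 = 5 - 1*5/2 = 5 - 5/2 = 5/2 ≈ 2.5000)
F = 3481 (F = 59² = 3481)
1/(F + m(V(S))) = 1/(3481 - 27) = 1/3454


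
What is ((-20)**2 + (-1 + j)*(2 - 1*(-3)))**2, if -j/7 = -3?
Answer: 250000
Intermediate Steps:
j = 21 (j = -7*(-3) = 21)
((-20)**2 + (-1 + j)*(2 - 1*(-3)))**2 = ((-20)**2 + (-1 + 21)*(2 - 1*(-3)))**2 = (400 + 20*(2 + 3))**2 = (400 + 20*5)**2 = (400 + 100)**2 = 500**2 = 250000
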